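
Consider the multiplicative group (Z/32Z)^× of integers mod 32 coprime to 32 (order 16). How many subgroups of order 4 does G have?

|G| = 16 and 4 | 16, so subgroups of order 4 are possible by Lagrange.
The subgroups of order 4 are: {1, 15, 17, 31}; {1, 7, 17, 23}; {1, 9, 17, 25}.
So G has 3 subgroups of order 4.

3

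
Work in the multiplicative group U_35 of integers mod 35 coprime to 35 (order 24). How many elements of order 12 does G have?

8

The elements of order 12 are: 2, 3, 12, 17, 18, 23, 32, 33.
That's 8.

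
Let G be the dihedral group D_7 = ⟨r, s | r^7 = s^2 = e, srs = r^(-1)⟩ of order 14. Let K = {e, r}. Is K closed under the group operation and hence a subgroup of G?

No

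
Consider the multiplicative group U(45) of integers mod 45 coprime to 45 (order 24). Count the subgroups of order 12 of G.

3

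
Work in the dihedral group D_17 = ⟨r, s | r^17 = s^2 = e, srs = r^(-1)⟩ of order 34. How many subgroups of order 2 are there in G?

17

|G| = 34 and 2 | 34, so subgroups of order 2 are possible by Lagrange.
The subgroups of order 2 are: {e, r^10s}; {e, r^11s}; {e, r^12s}; {e, r^13s}; … (17 in all).
So G has 17 subgroups of order 2.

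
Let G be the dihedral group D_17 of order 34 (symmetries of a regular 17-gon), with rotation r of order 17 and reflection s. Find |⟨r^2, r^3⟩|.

17

|⟨r^2⟩| = 17 and |⟨r^3⟩| = 17, so |H| is a multiple of lcm(17, 17) = 17 and divides |G| = 34.
Closing under the operation: H = {e, r, r^2, r^3, r^4, r^5, r^6, r^7, r^8, r^9, r^10, r^11, r^12, r^13, r^14, r^15, r^16}, so |H| = 17.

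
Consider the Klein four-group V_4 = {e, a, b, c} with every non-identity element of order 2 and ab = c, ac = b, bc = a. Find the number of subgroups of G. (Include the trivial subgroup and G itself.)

5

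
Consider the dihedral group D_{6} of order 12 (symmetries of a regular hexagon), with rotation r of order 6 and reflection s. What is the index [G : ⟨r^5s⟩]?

6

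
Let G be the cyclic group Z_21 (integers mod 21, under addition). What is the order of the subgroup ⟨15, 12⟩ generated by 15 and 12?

|⟨15⟩| = 7 and |⟨12⟩| = 7, so |H| is a multiple of lcm(7, 7) = 7 and divides |G| = 21.
Closing under the operation: H = {0, 3, 6, 9, 12, 15, 18}, so |H| = 7.

7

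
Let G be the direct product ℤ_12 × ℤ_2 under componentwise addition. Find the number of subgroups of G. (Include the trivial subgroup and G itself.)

16

|G| = 24, so by Lagrange every subgroup order divides 24. Divisors: 1, 2, 3, 4, 6, 8, 12, 24.
Subgroups by order — order 1: 1; order 2: 3; order 3: 1; order 4: 3; order 6: 3; order 8: 1; order 12: 3; order 24: 1.
Total: 1 + 3 + 1 + 3 + 3 + 1 + 3 + 1 = 16.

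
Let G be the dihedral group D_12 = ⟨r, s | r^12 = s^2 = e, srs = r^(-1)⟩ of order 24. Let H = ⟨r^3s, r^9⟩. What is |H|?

8

|⟨r^3s⟩| = 2 and |⟨r^9⟩| = 4, so |H| is a multiple of lcm(2, 4) = 4 and divides |G| = 24.
Closing under the operation: H = {e, r^3, r^6, r^9, s, r^3s, r^6s, r^9s}, so |H| = 8.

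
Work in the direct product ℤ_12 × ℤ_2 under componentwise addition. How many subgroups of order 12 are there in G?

|G| = 24 and 12 | 24, so subgroups of order 12 are possible by Lagrange.
The subgroups of order 12 are: {(0,0), (0,1), (2,0), (2,1), (4,0), (4,1), (6,0), (6,1), (8,0), (8,1), (10,0), (10,1)}; {(0,0), (1,0), (2,0), (3,0), (4,0), (5,0), (6,0), (7,0), (8,0), (9,0), (10,0), (11,0)}; {(0,0), (1,1), (2,0), (3,1), (4,0), (5,1), (6,0), (7,1), (8,0), (9,1), (10,0), (11,1)}.
So G has 3 subgroups of order 12.

3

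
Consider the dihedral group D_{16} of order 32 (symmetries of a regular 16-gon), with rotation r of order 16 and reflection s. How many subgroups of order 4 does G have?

9

|G| = 32 and 4 | 32, so subgroups of order 4 are possible by Lagrange.
The subgroups of order 4 are: {e, r^8, r^2s, r^10s}; {e, r^8, r^3s, r^11s}; {e, r^4, r^8, r^12}; {e, r^8, r^4s, r^12s}; … (9 in all).
So G has 9 subgroups of order 4.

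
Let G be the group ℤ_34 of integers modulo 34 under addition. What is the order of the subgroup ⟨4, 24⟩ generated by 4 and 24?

|⟨4⟩| = 17 and |⟨24⟩| = 17, so |H| is a multiple of lcm(17, 17) = 17 and divides |G| = 34.
Closing under the operation: H = {0, 2, 4, 6, 8, 10, 12, 14, 16, 18, 20, 22, 24, 26, 28, 30, 32}, so |H| = 17.

17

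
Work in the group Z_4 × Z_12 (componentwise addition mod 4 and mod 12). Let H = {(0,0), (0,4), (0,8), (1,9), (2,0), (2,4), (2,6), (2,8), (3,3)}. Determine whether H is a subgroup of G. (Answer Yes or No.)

No

|H| = 9 does not divide |G| = 48, so by Lagrange H is not a subgroup.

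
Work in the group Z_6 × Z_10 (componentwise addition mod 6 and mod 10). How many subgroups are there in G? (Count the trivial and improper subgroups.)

|G| = 60, so by Lagrange every subgroup order divides 60. Divisors: 1, 2, 3, 4, 5, 6, 10, 12, 15, 20, 30, 60.
Subgroups by order — order 1: 1; order 2: 3; order 3: 1; order 4: 1; order 5: 1; order 6: 3; order 10: 3; order 12: 1; order 15: 1; order 20: 1; order 30: 3; order 60: 1.
Total: 1 + 3 + 1 + 1 + 1 + 3 + 3 + 1 + 1 + 1 + 3 + 1 = 20.

20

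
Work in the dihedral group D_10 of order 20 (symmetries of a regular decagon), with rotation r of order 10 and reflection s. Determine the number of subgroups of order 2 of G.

|G| = 20 and 2 | 20, so subgroups of order 2 are possible by Lagrange.
The subgroups of order 2 are: {e, r^2s}; {e, r^3s}; {e, r^4s}; {e, r^5}; … (11 in all).
So G has 11 subgroups of order 2.

11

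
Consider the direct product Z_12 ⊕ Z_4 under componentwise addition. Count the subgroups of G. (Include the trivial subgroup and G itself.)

30

|G| = 48, so by Lagrange every subgroup order divides 48. Divisors: 1, 2, 3, 4, 6, 8, 12, 16, 24, 48.
Subgroups by order — order 1: 1; order 2: 3; order 3: 1; order 4: 7; order 6: 3; order 8: 3; order 12: 7; order 16: 1; order 24: 3; order 48: 1.
Total: 1 + 3 + 1 + 7 + 3 + 3 + 7 + 1 + 3 + 1 = 30.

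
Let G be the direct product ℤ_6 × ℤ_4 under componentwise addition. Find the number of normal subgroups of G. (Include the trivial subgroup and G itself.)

16

G is abelian, so every subgroup is normal.
G has 16 subgroups in total, hence 16 normal subgroups.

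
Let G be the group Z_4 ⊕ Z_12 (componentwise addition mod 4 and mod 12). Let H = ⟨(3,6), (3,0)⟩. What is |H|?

8

|⟨(3,6)⟩| = 4 and |⟨(3,0)⟩| = 4, so |H| is a multiple of lcm(4, 4) = 4 and divides |G| = 48.
Closing under the operation: H = {(0,0), (0,6), (1,0), (1,6), (2,0), (2,6), (3,0), (3,6)}, so |H| = 8.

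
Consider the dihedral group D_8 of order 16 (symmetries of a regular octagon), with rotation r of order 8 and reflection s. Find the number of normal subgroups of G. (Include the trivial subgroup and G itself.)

G has 19 subgroups. Checking conjugation-invariance by order — order 1: 1/1 normal; order 2: 1/9 normal; order 4: 1/5 normal; order 8: 3/3 normal; order 16: 1/1 normal.
Total normal subgroups: 7.

7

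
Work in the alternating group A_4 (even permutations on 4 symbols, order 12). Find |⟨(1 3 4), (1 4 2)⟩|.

12

|⟨(1 3 4)⟩| = 3 and |⟨(1 4 2)⟩| = 3, so |H| is a multiple of lcm(3, 3) = 3 and divides |G| = 12.
Closing {(1 3 4), (1 4 2)} under the group operation gives all of G, so |H| = 12.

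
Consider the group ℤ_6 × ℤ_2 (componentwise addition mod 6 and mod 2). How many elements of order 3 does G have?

An element (a,b) has order lcm(ord(a), ord(b)); count pairs with lcm equal to 3.
Enumerating gives 2 such elements.

2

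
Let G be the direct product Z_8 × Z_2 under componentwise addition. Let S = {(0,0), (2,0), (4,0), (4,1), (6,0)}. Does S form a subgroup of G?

No

|S| = 5 does not divide |G| = 16, so by Lagrange S is not a subgroup.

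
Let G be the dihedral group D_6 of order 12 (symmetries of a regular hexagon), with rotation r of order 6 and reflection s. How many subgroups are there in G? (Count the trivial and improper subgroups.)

|G| = 12, so by Lagrange every subgroup order divides 12. Divisors: 1, 2, 3, 4, 6, 12.
Subgroups by order — order 1: 1; order 2: 7; order 3: 1; order 4: 3; order 6: 3; order 12: 1.
Total: 1 + 7 + 1 + 3 + 3 + 1 = 16.

16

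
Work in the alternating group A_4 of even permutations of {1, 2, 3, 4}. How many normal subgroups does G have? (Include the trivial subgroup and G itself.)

G has 10 subgroups. Checking conjugation-invariance by order — order 1: 1/1 normal; order 2: 0/3 normal; order 3: 0/4 normal; order 4: 1/1 normal; order 12: 1/1 normal.
Total normal subgroups: 3.

3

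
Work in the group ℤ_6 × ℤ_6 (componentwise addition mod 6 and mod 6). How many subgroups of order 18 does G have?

3

|G| = 36 and 18 | 36, so subgroups of order 18 are possible by Lagrange.
The subgroups of order 18 are: {(0,0), (0,1), (0,2), (0,3), (0,4), (0,5), (2,0), (2,1), (2,2), (2,3), (2,4), (2,5), (4,0), (4,1), (4,2), (4,3), (4,4), (4,5)}; {(0,0), (0,2), (0,4), (1,0), (1,2), (1,4), (2,0), (2,2), (2,4), (3,0), (3,2), (3,4), (4,0), (4,2), (4,4), (5,0), (5,2), (5,4)}; {(0,0), (0,2), (0,4), (1,1), (1,3), (1,5), (2,0), (2,2), (2,4), (3,1), (3,3), (3,5), (4,0), (4,2), (4,4), (5,1), (5,3), (5,5)}.
So G has 3 subgroups of order 18.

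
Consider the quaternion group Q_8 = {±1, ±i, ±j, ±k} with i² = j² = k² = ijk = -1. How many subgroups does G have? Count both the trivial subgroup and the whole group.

6

|G| = 8, so by Lagrange every subgroup order divides 8. Divisors: 1, 2, 4, 8.
Subgroups by order — order 1: 1; order 2: 1; order 4: 3; order 8: 1.
Total: 1 + 1 + 3 + 1 = 6.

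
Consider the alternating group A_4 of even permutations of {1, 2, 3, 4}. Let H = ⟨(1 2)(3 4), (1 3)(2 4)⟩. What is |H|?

4

|⟨(1 2)(3 4)⟩| = 2 and |⟨(1 3)(2 4)⟩| = 2, so |H| is a multiple of lcm(2, 2) = 2 and divides |G| = 12.
Closing under the operation: H = {e, (1 2)(3 4), (1 3)(2 4), (1 4)(2 3)}, so |H| = 4.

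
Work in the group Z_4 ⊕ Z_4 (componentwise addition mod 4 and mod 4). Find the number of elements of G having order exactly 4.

12

An element (a,b) has order lcm(ord(a), ord(b)); count pairs with lcm equal to 4.
Enumerating gives 12 such elements.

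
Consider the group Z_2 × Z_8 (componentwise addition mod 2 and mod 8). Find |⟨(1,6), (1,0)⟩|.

|⟨(1,6)⟩| = 4 and |⟨(1,0)⟩| = 2, so |H| is a multiple of lcm(4, 2) = 4 and divides |G| = 16.
Closing under the operation: H = {(0,0), (0,2), (0,4), (0,6), (1,0), (1,2), (1,4), (1,6)}, so |H| = 8.

8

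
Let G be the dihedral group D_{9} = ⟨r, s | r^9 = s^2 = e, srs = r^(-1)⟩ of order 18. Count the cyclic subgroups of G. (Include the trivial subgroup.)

Each element a generates a cyclic subgroup ⟨a⟩; distinct elements may generate the same one (a cyclic group of order d has φ(d) generators).
Cyclic subgroups by order — order 1: 1; order 2: 9; order 3: 1; order 9: 1.
Total: 12.

12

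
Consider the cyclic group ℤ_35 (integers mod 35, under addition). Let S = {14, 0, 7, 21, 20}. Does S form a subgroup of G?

No

20 ∈ S but its inverse 15 ∉ S, so S is not a subgroup.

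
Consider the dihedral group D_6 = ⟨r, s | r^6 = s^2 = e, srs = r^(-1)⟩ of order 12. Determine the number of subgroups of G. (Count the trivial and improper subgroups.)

16

|G| = 12, so by Lagrange every subgroup order divides 12. Divisors: 1, 2, 3, 4, 6, 12.
Subgroups by order — order 1: 1; order 2: 7; order 3: 1; order 4: 3; order 6: 3; order 12: 1.
Total: 1 + 7 + 1 + 3 + 3 + 1 = 16.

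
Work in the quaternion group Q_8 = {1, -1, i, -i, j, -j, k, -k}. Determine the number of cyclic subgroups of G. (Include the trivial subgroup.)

A cyclic subgroup of order d is generated by each of its φ(d) elements of order d, so the cyclic subgroups of order d number (#elements of order d)/φ(d).
Cyclic subgroups by order — order 1: 1; order 2: 1; order 4: 3.
Total: 5.

5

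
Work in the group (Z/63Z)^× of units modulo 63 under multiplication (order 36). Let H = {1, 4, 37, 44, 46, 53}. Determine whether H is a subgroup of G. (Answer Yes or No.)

No

4 ∈ H but its inverse 16 ∉ H, so H is not a subgroup.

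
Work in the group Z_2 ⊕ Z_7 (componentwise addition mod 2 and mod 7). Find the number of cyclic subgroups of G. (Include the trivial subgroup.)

4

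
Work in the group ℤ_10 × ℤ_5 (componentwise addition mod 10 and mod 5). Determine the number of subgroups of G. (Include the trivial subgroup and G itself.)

16

|G| = 50, so by Lagrange every subgroup order divides 50. Divisors: 1, 2, 5, 10, 25, 50.
Subgroups by order — order 1: 1; order 2: 1; order 5: 6; order 10: 6; order 25: 1; order 50: 1.
Total: 1 + 1 + 6 + 6 + 1 + 1 = 16.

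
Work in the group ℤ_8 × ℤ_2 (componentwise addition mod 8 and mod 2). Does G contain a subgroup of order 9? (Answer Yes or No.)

9 does not divide |G| = 16, so by Lagrange no subgroup of order 9 exists.

No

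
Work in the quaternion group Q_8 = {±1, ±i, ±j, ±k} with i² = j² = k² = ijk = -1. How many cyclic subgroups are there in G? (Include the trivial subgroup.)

A cyclic subgroup of order d is generated by each of its φ(d) elements of order d, so the cyclic subgroups of order d number (#elements of order d)/φ(d).
Cyclic subgroups by order — order 1: 1; order 2: 1; order 4: 3.
Total: 5.

5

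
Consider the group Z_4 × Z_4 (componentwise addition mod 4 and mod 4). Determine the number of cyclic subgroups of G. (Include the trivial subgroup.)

10

Group the elements of G by the cyclic subgroup they generate; each cyclic subgroup of order d accounts for φ(d) elements.
Cyclic subgroups by order — order 1: 1; order 2: 3; order 4: 6.
Total: 10.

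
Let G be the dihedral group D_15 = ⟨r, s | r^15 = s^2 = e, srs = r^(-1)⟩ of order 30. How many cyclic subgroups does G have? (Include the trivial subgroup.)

19

Each element a generates a cyclic subgroup ⟨a⟩; distinct elements may generate the same one (a cyclic group of order d has φ(d) generators).
Cyclic subgroups by order — order 1: 1; order 2: 15; order 3: 1; order 5: 1; order 15: 1.
Total: 19.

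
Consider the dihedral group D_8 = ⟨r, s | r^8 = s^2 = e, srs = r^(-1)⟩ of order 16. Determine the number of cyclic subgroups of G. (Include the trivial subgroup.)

Each element a generates a cyclic subgroup ⟨a⟩; distinct elements may generate the same one (a cyclic group of order d has φ(d) generators).
Cyclic subgroups by order — order 1: 1; order 2: 9; order 4: 1; order 8: 1.
Total: 12.

12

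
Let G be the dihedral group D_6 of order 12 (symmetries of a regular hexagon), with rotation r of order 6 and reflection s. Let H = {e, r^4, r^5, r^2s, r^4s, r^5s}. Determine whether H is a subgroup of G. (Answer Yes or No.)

r^4 ∈ H but its inverse r^2 ∉ H, so H is not a subgroup.

No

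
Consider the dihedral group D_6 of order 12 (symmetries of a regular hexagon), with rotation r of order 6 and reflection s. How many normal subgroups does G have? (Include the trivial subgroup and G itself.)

G has 16 subgroups. Checking conjugation-invariance by order — order 1: 1/1 normal; order 2: 1/7 normal; order 3: 1/1 normal; order 4: 0/3 normal; order 6: 3/3 normal; order 12: 1/1 normal.
Total normal subgroups: 7.

7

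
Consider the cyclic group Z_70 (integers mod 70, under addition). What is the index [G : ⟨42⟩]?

14

|⟨42⟩| = 5 and |G| = 70.
By Lagrange, [G : H] = |G|/|H| = 70/5 = 14.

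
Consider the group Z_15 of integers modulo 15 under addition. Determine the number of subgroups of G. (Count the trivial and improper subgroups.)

A cyclic group of order 15 has exactly one subgroup for each divisor of 15.
Divisors of 15: 1, 3, 5, 15.
So Z_15 has 4 subgroups.

4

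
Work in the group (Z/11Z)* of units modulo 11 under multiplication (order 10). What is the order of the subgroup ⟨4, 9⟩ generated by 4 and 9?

5

|⟨4⟩| = 5 and |⟨9⟩| = 5, so |H| is a multiple of lcm(5, 5) = 5 and divides |G| = 10.
Closing under the operation: H = {1, 3, 4, 5, 9}, so |H| = 5.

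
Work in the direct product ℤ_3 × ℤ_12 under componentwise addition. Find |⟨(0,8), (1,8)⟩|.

9

|⟨(0,8)⟩| = 3 and |⟨(1,8)⟩| = 3, so |H| is a multiple of lcm(3, 3) = 3 and divides |G| = 36.
Closing under the operation: H = {(0,0), (0,4), (0,8), (1,0), (1,4), (1,8), (2,0), (2,4), (2,8)}, so |H| = 9.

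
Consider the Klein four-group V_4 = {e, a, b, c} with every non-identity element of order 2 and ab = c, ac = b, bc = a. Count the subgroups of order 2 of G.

3

|G| = 4 and 2 | 4, so subgroups of order 2 are possible by Lagrange.
The subgroups of order 2 are: {e, a}; {e, b}; {e, c}.
So G has 3 subgroups of order 2.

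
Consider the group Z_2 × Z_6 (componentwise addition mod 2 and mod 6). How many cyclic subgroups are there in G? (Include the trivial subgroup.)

A cyclic subgroup of order d is generated by each of its φ(d) elements of order d, so the cyclic subgroups of order d number (#elements of order d)/φ(d).
Cyclic subgroups by order — order 1: 1; order 2: 3; order 3: 1; order 6: 3.
Total: 8.

8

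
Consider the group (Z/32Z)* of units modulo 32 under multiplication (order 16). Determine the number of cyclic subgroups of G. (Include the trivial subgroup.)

8

Group the elements of G by the cyclic subgroup they generate; each cyclic subgroup of order d accounts for φ(d) elements.
Cyclic subgroups by order — order 1: 1; order 2: 3; order 4: 2; order 8: 2.
Total: 8.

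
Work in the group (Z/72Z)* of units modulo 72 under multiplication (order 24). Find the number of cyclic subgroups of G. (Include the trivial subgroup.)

16

Each element a generates a cyclic subgroup ⟨a⟩; distinct elements may generate the same one (a cyclic group of order d has φ(d) generators).
Cyclic subgroups by order — order 1: 1; order 2: 7; order 3: 1; order 6: 7.
Total: 16.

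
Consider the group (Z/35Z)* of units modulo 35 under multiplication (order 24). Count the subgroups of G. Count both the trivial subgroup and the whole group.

16

|G| = 24, so by Lagrange every subgroup order divides 24. Divisors: 1, 2, 3, 4, 6, 8, 12, 24.
Subgroups by order — order 1: 1; order 2: 3; order 3: 1; order 4: 3; order 6: 3; order 8: 1; order 12: 3; order 24: 1.
Total: 1 + 3 + 1 + 3 + 3 + 1 + 3 + 1 = 16.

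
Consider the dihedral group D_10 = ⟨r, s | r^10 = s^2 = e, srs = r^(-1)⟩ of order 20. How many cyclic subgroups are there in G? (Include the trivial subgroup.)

14

Group the elements of G by the cyclic subgroup they generate; each cyclic subgroup of order d accounts for φ(d) elements.
Cyclic subgroups by order — order 1: 1; order 2: 11; order 5: 1; order 10: 1.
Total: 14.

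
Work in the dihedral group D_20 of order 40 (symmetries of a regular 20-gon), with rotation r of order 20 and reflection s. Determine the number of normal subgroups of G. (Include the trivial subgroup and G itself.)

9

G has 48 subgroups. Checking conjugation-invariance by order — order 1: 1/1 normal; order 2: 1/21 normal; order 4: 1/11 normal; order 5: 1/1 normal; order 8: 0/5 normal; order 10: 1/5 normal; order 20: 3/3 normal; order 40: 1/1 normal.
Total normal subgroups: 9.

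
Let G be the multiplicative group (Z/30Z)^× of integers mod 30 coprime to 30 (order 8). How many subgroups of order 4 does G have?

|G| = 8 and 4 | 8, so subgroups of order 4 are possible by Lagrange.
The subgroups of order 4 are: {1, 11, 19, 29}; {1, 7, 13, 19}; {1, 17, 19, 23}.
So G has 3 subgroups of order 4.

3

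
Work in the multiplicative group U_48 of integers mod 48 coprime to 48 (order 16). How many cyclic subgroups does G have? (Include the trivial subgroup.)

12

Each element a generates a cyclic subgroup ⟨a⟩; distinct elements may generate the same one (a cyclic group of order d has φ(d) generators).
Cyclic subgroups by order — order 1: 1; order 2: 7; order 4: 4.
Total: 12.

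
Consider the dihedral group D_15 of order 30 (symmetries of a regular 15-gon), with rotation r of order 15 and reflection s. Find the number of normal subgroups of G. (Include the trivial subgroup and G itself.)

5

G has 28 subgroups. Checking conjugation-invariance by order — order 1: 1/1 normal; order 2: 0/15 normal; order 3: 1/1 normal; order 5: 1/1 normal; order 6: 0/5 normal; order 10: 0/3 normal; order 15: 1/1 normal; order 30: 1/1 normal.
Total normal subgroups: 5.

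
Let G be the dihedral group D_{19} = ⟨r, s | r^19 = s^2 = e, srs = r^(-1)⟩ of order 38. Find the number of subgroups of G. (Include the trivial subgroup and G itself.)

|G| = 38, so by Lagrange every subgroup order divides 38. Divisors: 1, 2, 19, 38.
Subgroups by order — order 1: 1; order 2: 19; order 19: 1; order 38: 1.
Total: 1 + 19 + 1 + 1 = 22.

22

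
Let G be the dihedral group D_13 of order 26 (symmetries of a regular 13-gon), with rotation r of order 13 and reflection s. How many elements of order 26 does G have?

0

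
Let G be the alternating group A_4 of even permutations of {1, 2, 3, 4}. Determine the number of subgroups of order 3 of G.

|G| = 12 and 3 | 12, so subgroups of order 3 are possible by Lagrange.
The subgroups of order 3 are: {e, (1 2 3), (1 3 2)}; {e, (1 2 4), (1 4 2)}; {e, (1 3 4), (1 4 3)}; {e, (2 3 4), (2 4 3)}.
So G has 4 subgroups of order 3.

4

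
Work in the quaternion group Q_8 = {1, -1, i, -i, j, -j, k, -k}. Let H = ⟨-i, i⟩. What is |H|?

4

|⟨-i⟩| = 4 and |⟨i⟩| = 4, so |H| is a multiple of lcm(4, 4) = 4 and divides |G| = 8.
Closing under the operation: H = {1, -1, i, -i}, so |H| = 4.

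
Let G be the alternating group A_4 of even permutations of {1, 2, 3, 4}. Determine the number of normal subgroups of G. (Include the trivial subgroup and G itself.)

3

G has 10 subgroups. Checking conjugation-invariance by order — order 1: 1/1 normal; order 2: 0/3 normal; order 3: 0/4 normal; order 4: 1/1 normal; order 12: 1/1 normal.
Total normal subgroups: 3.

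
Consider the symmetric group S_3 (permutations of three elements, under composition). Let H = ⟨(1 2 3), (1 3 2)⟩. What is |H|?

3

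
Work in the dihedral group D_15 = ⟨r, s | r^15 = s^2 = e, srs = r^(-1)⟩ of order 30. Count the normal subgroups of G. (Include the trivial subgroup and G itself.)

G has 28 subgroups. Checking conjugation-invariance by order — order 1: 1/1 normal; order 2: 0/15 normal; order 3: 1/1 normal; order 5: 1/1 normal; order 6: 0/5 normal; order 10: 0/3 normal; order 15: 1/1 normal; order 30: 1/1 normal.
Total normal subgroups: 5.

5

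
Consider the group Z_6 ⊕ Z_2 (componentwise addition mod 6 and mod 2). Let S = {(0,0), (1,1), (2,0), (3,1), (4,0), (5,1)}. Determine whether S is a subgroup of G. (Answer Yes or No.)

|S| = 6 divides |G| = 12, consistent with Lagrange.
S contains the identity, every element's inverse is in S, and S is closed under +: it is a subgroup.
In fact S = ⟨(1,1)⟩.

Yes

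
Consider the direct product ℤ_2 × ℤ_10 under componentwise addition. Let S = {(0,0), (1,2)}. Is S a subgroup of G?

No

(1,2) ∈ S but its inverse (1,8) ∉ S, so S is not a subgroup.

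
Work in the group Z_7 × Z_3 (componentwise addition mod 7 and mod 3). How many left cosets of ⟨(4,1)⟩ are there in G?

|⟨(4,1)⟩| = 21 and |G| = 21.
By Lagrange, [G : H] = |G|/|H| = 21/21 = 1.

1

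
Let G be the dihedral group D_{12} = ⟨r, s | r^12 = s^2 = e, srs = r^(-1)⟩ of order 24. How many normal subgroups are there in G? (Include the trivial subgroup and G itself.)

G has 34 subgroups. Checking conjugation-invariance by order — order 1: 1/1 normal; order 2: 1/13 normal; order 3: 1/1 normal; order 4: 1/7 normal; order 6: 1/5 normal; order 8: 0/3 normal; order 12: 3/3 normal; order 24: 1/1 normal.
Total normal subgroups: 9.

9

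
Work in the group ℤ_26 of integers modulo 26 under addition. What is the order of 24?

13

In ℤ_26, the order of an element a is n/gcd(a, n).
gcd(24, 26) = 2, so |⟨24⟩| = 26/2 = 13.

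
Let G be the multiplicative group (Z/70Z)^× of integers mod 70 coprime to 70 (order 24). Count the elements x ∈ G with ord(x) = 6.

6

The elements of order 6 are: 9, 19, 31, 39, 59, 61.
That's 6.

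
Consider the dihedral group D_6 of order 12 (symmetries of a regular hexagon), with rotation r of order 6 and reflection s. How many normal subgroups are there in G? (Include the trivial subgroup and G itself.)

7

G has 16 subgroups. Checking conjugation-invariance by order — order 1: 1/1 normal; order 2: 1/7 normal; order 3: 1/1 normal; order 4: 0/3 normal; order 6: 3/3 normal; order 12: 1/1 normal.
Total normal subgroups: 7.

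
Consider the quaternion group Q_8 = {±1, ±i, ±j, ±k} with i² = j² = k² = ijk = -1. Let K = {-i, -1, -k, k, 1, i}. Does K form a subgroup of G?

No

|K| = 6 does not divide |G| = 8, so by Lagrange K is not a subgroup.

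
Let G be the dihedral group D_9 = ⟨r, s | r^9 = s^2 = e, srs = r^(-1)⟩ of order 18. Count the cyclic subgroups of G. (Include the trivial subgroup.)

Each element a generates a cyclic subgroup ⟨a⟩; distinct elements may generate the same one (a cyclic group of order d has φ(d) generators).
Cyclic subgroups by order — order 1: 1; order 2: 9; order 3: 1; order 9: 1.
Total: 12.

12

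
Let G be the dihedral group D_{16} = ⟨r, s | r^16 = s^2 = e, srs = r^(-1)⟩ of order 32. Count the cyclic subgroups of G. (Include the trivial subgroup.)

Group the elements of G by the cyclic subgroup they generate; each cyclic subgroup of order d accounts for φ(d) elements.
Cyclic subgroups by order — order 1: 1; order 2: 17; order 4: 1; order 8: 1; order 16: 1.
Total: 21.

21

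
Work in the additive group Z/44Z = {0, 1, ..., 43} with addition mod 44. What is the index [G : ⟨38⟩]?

|⟨38⟩| = 22 and |G| = 44.
By Lagrange, [G : H] = |G|/|H| = 44/22 = 2.

2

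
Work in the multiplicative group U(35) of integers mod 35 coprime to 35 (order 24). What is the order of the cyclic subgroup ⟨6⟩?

2

Compute successive powers of 6 mod 35: 6, 1; 6^2 ≡ 1 (mod 35).
So |⟨6⟩| = 2.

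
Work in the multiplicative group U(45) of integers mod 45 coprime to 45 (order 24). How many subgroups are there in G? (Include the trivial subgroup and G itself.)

|G| = 24, so by Lagrange every subgroup order divides 24. Divisors: 1, 2, 3, 4, 6, 8, 12, 24.
Subgroups by order — order 1: 1; order 2: 3; order 3: 1; order 4: 3; order 6: 3; order 8: 1; order 12: 3; order 24: 1.
Total: 1 + 3 + 1 + 3 + 3 + 1 + 3 + 1 = 16.

16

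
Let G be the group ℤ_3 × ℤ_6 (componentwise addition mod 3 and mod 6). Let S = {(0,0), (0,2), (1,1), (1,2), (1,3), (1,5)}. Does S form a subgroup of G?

No

(0,2) ∈ S but its inverse (0,4) ∉ S, so S is not a subgroup.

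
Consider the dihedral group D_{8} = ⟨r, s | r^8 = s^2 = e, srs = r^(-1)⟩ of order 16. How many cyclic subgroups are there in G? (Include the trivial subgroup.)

Group the elements of G by the cyclic subgroup they generate; each cyclic subgroup of order d accounts for φ(d) elements.
Cyclic subgroups by order — order 1: 1; order 2: 9; order 4: 1; order 8: 1.
Total: 12.

12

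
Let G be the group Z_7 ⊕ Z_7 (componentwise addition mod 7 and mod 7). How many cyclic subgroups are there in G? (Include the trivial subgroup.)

9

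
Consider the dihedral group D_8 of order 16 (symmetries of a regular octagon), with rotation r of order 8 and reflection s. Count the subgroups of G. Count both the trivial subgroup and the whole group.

19

|G| = 16, so by Lagrange every subgroup order divides 16. Divisors: 1, 2, 4, 8, 16.
Subgroups by order — order 1: 1; order 2: 9; order 4: 5; order 8: 3; order 16: 1.
Total: 1 + 9 + 5 + 3 + 1 = 19.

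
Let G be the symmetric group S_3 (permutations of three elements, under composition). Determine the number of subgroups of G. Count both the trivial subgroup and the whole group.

6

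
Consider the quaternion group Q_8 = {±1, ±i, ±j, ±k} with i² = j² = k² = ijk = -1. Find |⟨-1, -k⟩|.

|⟨-1⟩| = 2 and |⟨-k⟩| = 4, so |H| is a multiple of lcm(2, 4) = 4 and divides |G| = 8.
Closing under the operation: H = {1, -1, k, -k}, so |H| = 4.

4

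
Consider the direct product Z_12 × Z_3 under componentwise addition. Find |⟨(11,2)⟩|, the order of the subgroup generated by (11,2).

The order of (11,2) in Z_12 × Z_3 is lcm(ord(11) in Z_12, ord(2) in Z_3).
ord(11) = 12 and ord(2) = 3, so |⟨(11,2)⟩| = lcm(12, 3) = 12.

12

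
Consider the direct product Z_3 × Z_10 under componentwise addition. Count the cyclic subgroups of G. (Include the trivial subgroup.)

Group the elements of G by the cyclic subgroup they generate; each cyclic subgroup of order d accounts for φ(d) elements.
Cyclic subgroups by order — order 1: 1; order 2: 1; order 3: 1; order 5: 1; order 6: 1; order 10: 1; order 15: 1; order 30: 1.
Total: 8.

8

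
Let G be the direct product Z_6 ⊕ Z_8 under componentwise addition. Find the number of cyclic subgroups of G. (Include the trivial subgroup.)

16

A cyclic subgroup of order d is generated by each of its φ(d) elements of order d, so the cyclic subgroups of order d number (#elements of order d)/φ(d).
Cyclic subgroups by order — order 1: 1; order 2: 3; order 3: 1; order 4: 2; order 6: 3; order 8: 2; order 12: 2; order 24: 2.
Total: 16.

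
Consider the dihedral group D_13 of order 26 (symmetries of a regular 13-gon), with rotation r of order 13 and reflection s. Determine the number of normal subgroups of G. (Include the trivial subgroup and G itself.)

G has 16 subgroups. Checking conjugation-invariance by order — order 1: 1/1 normal; order 2: 0/13 normal; order 13: 1/1 normal; order 26: 1/1 normal.
Total normal subgroups: 3.

3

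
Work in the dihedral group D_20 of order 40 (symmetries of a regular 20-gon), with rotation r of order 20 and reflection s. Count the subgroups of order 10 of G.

5

|G| = 40 and 10 | 40, so subgroups of order 10 are possible by Lagrange.
The subgroups of order 10 are: {e, r^2, r^4, r^6, r^8, r^10, r^12, r^14, r^16, r^18}; {e, r^4, r^8, r^12, r^16, r^2s, r^6s, r^10s, r^14s, r^18s}; {e, r^4, r^8, r^12, r^16, r^3s, r^7s, r^11s, r^15s, r^19s}; {e, r^4, r^8, r^12, r^16, s, r^4s, r^8s, r^12s, r^16s}; … (5 in all).
So G has 5 subgroups of order 10.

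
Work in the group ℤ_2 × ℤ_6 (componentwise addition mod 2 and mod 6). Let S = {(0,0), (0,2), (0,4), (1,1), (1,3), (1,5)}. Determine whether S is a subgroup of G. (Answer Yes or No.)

|S| = 6 divides |G| = 12, consistent with Lagrange.
S contains the identity, every element's inverse is in S, and S is closed under +: it is a subgroup.
In fact S = ⟨(1,5)⟩.

Yes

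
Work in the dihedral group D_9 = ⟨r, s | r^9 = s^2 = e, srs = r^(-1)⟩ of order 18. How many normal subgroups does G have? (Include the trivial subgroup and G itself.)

4

G has 16 subgroups. Checking conjugation-invariance by order — order 1: 1/1 normal; order 2: 0/9 normal; order 3: 1/1 normal; order 6: 0/3 normal; order 9: 1/1 normal; order 18: 1/1 normal.
Total normal subgroups: 4.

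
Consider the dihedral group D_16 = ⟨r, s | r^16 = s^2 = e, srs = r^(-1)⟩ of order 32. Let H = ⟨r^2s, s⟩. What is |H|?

|⟨r^2s⟩| = 2 and |⟨s⟩| = 2, so |H| is a multiple of lcm(2, 2) = 2 and divides |G| = 32.
Closing under the operation: H = {e, r^2, r^4, r^6, r^8, r^10, r^12, r^14, s, r^2s, r^4s, r^6s, r^8s, r^10s, r^12s, r^14s}, so |H| = 16.

16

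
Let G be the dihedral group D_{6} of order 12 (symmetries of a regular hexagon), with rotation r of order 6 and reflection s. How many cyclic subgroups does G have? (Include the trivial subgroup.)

10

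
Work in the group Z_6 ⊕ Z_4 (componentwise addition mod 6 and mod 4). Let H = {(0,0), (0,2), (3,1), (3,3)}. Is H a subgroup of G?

|H| = 4 divides |G| = 24, consistent with Lagrange.
H contains the identity, every element's inverse is in H, and H is closed under +: it is a subgroup.
In fact H = ⟨(3,1)⟩.

Yes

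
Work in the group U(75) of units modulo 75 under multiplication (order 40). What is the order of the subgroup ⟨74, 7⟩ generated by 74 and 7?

|⟨74⟩| = 2 and |⟨7⟩| = 4, so |H| is a multiple of lcm(2, 4) = 4 and divides |G| = 40.
Closing under the operation: H = {1, 7, 26, 32, 43, 49, 68, 74}, so |H| = 8.

8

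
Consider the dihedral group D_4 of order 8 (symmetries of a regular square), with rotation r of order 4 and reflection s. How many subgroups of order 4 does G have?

3

|G| = 8 and 4 | 8, so subgroups of order 4 are possible by Lagrange.
The subgroups of order 4 are: {e, r, r^2, r^3}; {e, r^2, s, r^2s}; {e, r^2, rs, r^3s}.
So G has 3 subgroups of order 4.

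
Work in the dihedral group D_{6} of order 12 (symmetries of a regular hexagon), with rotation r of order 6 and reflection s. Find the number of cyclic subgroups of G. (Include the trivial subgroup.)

10

Group the elements of G by the cyclic subgroup they generate; each cyclic subgroup of order d accounts for φ(d) elements.
Cyclic subgroups by order — order 1: 1; order 2: 7; order 3: 1; order 6: 1.
Total: 10.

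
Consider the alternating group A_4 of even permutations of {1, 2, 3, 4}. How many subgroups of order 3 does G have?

4

|G| = 12 and 3 | 12, so subgroups of order 3 are possible by Lagrange.
The subgroups of order 3 are: {e, (1 2 3), (1 3 2)}; {e, (1 2 4), (1 4 2)}; {e, (1 3 4), (1 4 3)}; {e, (2 3 4), (2 4 3)}.
So G has 4 subgroups of order 3.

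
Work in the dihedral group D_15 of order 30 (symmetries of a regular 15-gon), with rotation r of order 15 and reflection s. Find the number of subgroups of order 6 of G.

5

|G| = 30 and 6 | 30, so subgroups of order 6 are possible by Lagrange.
The subgroups of order 6 are: {e, r^5, r^10, s, r^5s, r^10s}; {e, r^5, r^10, rs, r^6s, r^11s}; {e, r^5, r^10, r^2s, r^7s, r^12s}; {e, r^5, r^10, r^3s, r^8s, r^13s}; … (5 in all).
So G has 5 subgroups of order 6.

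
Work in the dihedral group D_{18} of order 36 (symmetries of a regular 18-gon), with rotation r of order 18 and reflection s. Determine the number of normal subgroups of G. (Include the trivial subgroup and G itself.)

9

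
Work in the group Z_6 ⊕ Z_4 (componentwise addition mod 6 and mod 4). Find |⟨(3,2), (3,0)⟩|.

4

|⟨(3,2)⟩| = 2 and |⟨(3,0)⟩| = 2, so |H| is a multiple of lcm(2, 2) = 2 and divides |G| = 24.
Closing under the operation: H = {(0,0), (0,2), (3,0), (3,2)}, so |H| = 4.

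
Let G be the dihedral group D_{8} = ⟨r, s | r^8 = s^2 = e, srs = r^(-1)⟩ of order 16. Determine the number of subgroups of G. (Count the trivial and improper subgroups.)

19

|G| = 16, so by Lagrange every subgroup order divides 16. Divisors: 1, 2, 4, 8, 16.
Subgroups by order — order 1: 1; order 2: 9; order 4: 5; order 8: 3; order 16: 1.
Total: 1 + 9 + 5 + 3 + 1 = 19.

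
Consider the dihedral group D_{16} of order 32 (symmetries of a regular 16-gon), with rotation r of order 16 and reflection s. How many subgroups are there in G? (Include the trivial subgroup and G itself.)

36

|G| = 32, so by Lagrange every subgroup order divides 32. Divisors: 1, 2, 4, 8, 16, 32.
Subgroups by order — order 1: 1; order 2: 17; order 4: 9; order 8: 5; order 16: 3; order 32: 1.
Total: 1 + 17 + 9 + 5 + 3 + 1 = 36.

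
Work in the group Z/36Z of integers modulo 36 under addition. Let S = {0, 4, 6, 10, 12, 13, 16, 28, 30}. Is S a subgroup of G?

4 ∈ S but its inverse 32 ∉ S, so S is not a subgroup.

No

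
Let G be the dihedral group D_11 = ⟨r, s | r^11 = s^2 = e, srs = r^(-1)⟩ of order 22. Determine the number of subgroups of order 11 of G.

|G| = 22 and 11 | 22, so subgroups of order 11 are possible by Lagrange.
The subgroups of order 11 are: {e, r, r^2, r^3, r^4, r^5, r^6, r^7, r^8, r^9, r^10}.
So G has 1 subgroup of order 11.

1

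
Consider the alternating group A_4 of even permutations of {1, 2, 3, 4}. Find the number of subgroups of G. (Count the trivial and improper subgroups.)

10

|G| = 12, so by Lagrange every subgroup order divides 12. Divisors: 1, 2, 3, 4, 6, 12.
Subgroups by order — order 1: 1; order 2: 3; order 3: 4; order 4: 1; order 6: 0; order 12: 1.
Total: 1 + 3 + 4 + 1 + 0 + 1 = 10.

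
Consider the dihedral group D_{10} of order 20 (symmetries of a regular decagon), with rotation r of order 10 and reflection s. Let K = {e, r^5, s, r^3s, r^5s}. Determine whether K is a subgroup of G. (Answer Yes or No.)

Closure fails: s · r^3s = r^7 ∉ K. So K is not a subgroup.

No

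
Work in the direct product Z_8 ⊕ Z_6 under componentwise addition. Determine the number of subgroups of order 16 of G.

|G| = 48 and 16 | 48, so subgroups of order 16 are possible by Lagrange.
The subgroups of order 16 are: {(0,0), (0,3), (1,0), (1,3), (2,0), (2,3), (3,0), (3,3), (4,0), (4,3), (5,0), (5,3), (6,0), (6,3), (7,0), (7,3)}.
So G has 1 subgroup of order 16.

1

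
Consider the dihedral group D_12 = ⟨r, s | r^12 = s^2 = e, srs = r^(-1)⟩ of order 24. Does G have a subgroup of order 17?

17 does not divide |G| = 24, so by Lagrange no subgroup of order 17 exists.

No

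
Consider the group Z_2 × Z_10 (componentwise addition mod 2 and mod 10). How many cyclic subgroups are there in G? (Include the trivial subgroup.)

Each element a generates a cyclic subgroup ⟨a⟩; distinct elements may generate the same one (a cyclic group of order d has φ(d) generators).
Cyclic subgroups by order — order 1: 1; order 2: 3; order 5: 1; order 10: 3.
Total: 8.

8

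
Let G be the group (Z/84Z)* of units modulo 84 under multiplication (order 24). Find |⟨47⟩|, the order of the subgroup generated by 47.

Compute successive powers of 47 mod 84: 47, 25, 83, 37, 59, 1; 47^6 ≡ 1 (mod 84).
So |⟨47⟩| = 6.

6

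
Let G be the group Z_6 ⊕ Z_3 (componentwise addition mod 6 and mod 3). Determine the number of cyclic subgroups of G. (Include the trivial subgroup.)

10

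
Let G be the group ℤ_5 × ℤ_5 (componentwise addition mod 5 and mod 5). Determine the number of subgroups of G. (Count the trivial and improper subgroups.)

|G| = 25, so by Lagrange every subgroup order divides 25. Divisors: 1, 5, 25.
Subgroups by order — order 1: 1; order 5: 6; order 25: 1.
Total: 1 + 6 + 1 = 8.

8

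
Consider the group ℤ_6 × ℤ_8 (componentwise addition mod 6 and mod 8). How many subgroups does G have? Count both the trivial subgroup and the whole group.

|G| = 48, so by Lagrange every subgroup order divides 48. Divisors: 1, 2, 3, 4, 6, 8, 12, 16, 24, 48.
Subgroups by order — order 1: 1; order 2: 3; order 3: 1; order 4: 3; order 6: 3; order 8: 3; order 12: 3; order 16: 1; order 24: 3; order 48: 1.
Total: 1 + 3 + 1 + 3 + 3 + 3 + 3 + 1 + 3 + 1 = 22.

22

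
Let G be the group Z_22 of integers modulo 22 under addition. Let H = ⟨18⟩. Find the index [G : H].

|⟨18⟩| = 11 and |G| = 22.
By Lagrange, [G : H] = |G|/|H| = 22/11 = 2.

2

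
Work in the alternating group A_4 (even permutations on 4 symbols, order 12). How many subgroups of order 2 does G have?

3

|G| = 12 and 2 | 12, so subgroups of order 2 are possible by Lagrange.
The subgroups of order 2 are: {e, (1 2)(3 4)}; {e, (1 3)(2 4)}; {e, (1 4)(2 3)}.
So G has 3 subgroups of order 2.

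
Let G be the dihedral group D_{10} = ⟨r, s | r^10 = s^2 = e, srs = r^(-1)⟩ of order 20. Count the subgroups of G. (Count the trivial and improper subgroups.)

22

|G| = 20, so by Lagrange every subgroup order divides 20. Divisors: 1, 2, 4, 5, 10, 20.
Subgroups by order — order 1: 1; order 2: 11; order 4: 5; order 5: 1; order 10: 3; order 20: 1.
Total: 1 + 11 + 5 + 1 + 3 + 1 = 22.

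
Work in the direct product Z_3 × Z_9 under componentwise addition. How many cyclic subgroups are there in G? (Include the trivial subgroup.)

Group the elements of G by the cyclic subgroup they generate; each cyclic subgroup of order d accounts for φ(d) elements.
Cyclic subgroups by order — order 1: 1; order 3: 4; order 9: 3.
Total: 8.

8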